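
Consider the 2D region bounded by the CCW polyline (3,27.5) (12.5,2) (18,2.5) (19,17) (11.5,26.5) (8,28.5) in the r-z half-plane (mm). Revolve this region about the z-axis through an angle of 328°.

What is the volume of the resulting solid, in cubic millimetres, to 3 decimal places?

Volume = 16520.591 mm³

Profile (r,z), 6 vertices: (3,27.5) (12.5,2) (18,2.5) (19,17) (11.5,26.5) (8,28.5)
edge 0: (3,27.5)→(12.5,2)  cross = 3·2 − 12.5·27.5 = -337.7500; (r_i+r_j)·cross = 15.5·-337.7500 = -5235.1250
edge 1: (12.5,2)→(18,2.5)  cross = 12.5·2.5 − 18·2 = -4.7500; (r_i+r_j)·cross = 30.5·-4.7500 = -144.8750
edge 2: (18,2.5)→(19,17)  cross = 18·17 − 19·2.5 = 258.5000; (r_i+r_j)·cross = 37·258.5000 = 9564.5000
edge 3: (19,17)→(11.5,26.5)  cross = 19·26.5 − 11.5·17 = 308.0000; (r_i+r_j)·cross = 30.5·308.0000 = 9394.0000
edge 4: (11.5,26.5)→(8,28.5)  cross = 11.5·28.5 − 8·26.5 = 115.7500; (r_i+r_j)·cross = 19.5·115.7500 = 2257.1250
edge 5: (8,28.5)→(3,27.5)  cross = 8·27.5 − 3·28.5 = 134.5000; (r_i+r_j)·cross = 11·134.5000 = 1479.5000
Σcross = 474.2500 → A = |Σcross|/2 = 237.1250 mm²
Σ(r_i+r_j)·cross = 17315.1250 → first moment M = |Σ|/6 = 2885.8542
R_c = M/A = 2885.8542/237.1250 = 12.1702 mm
θ = 328° = 5.724680 rad
V = θ·R_c·A = 5.724680·12.1702·237.1250 = 16520.591 mm³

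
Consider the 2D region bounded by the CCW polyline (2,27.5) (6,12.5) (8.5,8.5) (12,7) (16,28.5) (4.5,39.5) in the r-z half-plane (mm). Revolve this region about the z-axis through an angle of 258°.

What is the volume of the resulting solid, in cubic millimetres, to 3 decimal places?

Volume = 10706.044 mm³

Profile (r,z), 6 vertices: (2,27.5) (6,12.5) (8.5,8.5) (12,7) (16,28.5) (4.5,39.5)
edge 0: (2,27.5)→(6,12.5)  cross = 2·12.5 − 6·27.5 = -140.0000; (r_i+r_j)·cross = 8·-140.0000 = -1120.0000
edge 1: (6,12.5)→(8.5,8.5)  cross = 6·8.5 − 8.5·12.5 = -55.2500; (r_i+r_j)·cross = 14.5·-55.2500 = -801.1250
edge 2: (8.5,8.5)→(12,7)  cross = 8.5·7 − 12·8.5 = -42.5000; (r_i+r_j)·cross = 20.5·-42.5000 = -871.2500
edge 3: (12,7)→(16,28.5)  cross = 12·28.5 − 16·7 = 230.0000; (r_i+r_j)·cross = 28·230.0000 = 6440.0000
edge 4: (16,28.5)→(4.5,39.5)  cross = 16·39.5 − 4.5·28.5 = 503.7500; (r_i+r_j)·cross = 20.5·503.7500 = 10326.8750
edge 5: (4.5,39.5)→(2,27.5)  cross = 4.5·27.5 − 2·39.5 = 44.7500; (r_i+r_j)·cross = 6.5·44.7500 = 290.8750
Σcross = 540.7500 → A = |Σcross|/2 = 270.3750 mm²
Σ(r_i+r_j)·cross = 14265.3750 → first moment M = |Σ|/6 = 2377.5625
R_c = M/A = 2377.5625/270.3750 = 8.7936 mm
θ = 258° = 4.502949 rad
V = θ·R_c·A = 4.502949·8.7936·270.3750 = 10706.044 mm³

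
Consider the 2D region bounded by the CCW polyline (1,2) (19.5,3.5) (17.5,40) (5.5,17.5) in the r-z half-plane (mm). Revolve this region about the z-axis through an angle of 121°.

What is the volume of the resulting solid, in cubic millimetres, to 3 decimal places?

Profile (r,z), 4 vertices: (1,2) (19.5,3.5) (17.5,40) (5.5,17.5)
edge 0: (1,2)→(19.5,3.5)  cross = 1·3.5 − 19.5·2 = -35.5000; (r_i+r_j)·cross = 20.5·-35.5000 = -727.7500
edge 1: (19.5,3.5)→(17.5,40)  cross = 19.5·40 − 17.5·3.5 = 718.7500; (r_i+r_j)·cross = 37·718.7500 = 26593.7500
edge 2: (17.5,40)→(5.5,17.5)  cross = 17.5·17.5 − 5.5·40 = 86.2500; (r_i+r_j)·cross = 23·86.2500 = 1983.7500
edge 3: (5.5,17.5)→(1,2)  cross = 5.5·2 − 1·17.5 = -6.5000; (r_i+r_j)·cross = 6.5·-6.5000 = -42.2500
Σcross = 763.0000 → A = |Σcross|/2 = 381.5000 mm²
Σ(r_i+r_j)·cross = 27807.5000 → first moment M = |Σ|/6 = 4634.5833
R_c = M/A = 4634.5833/381.5000 = 12.1483 mm
θ = 121° = 2.111848 rad
V = θ·R_c·A = 2.111848·12.1483·381.5000 = 9787.537 mm³

Volume = 9787.537 mm³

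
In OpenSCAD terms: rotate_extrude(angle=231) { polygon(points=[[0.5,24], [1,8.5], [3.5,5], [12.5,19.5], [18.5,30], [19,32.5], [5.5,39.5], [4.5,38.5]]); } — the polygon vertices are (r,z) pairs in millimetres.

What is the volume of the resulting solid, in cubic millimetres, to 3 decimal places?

Profile (r,z), 8 vertices: (0.5,24) (1,8.5) (3.5,5) (12.5,19.5) (18.5,30) (19,32.5) (5.5,39.5) (4.5,38.5)
edge 0: (0.5,24)→(1,8.5)  cross = 0.5·8.5 − 1·24 = -19.7500; (r_i+r_j)·cross = 1.5·-19.7500 = -29.6250
edge 1: (1,8.5)→(3.5,5)  cross = 1·5 − 3.5·8.5 = -24.7500; (r_i+r_j)·cross = 4.5·-24.7500 = -111.3750
edge 2: (3.5,5)→(12.5,19.5)  cross = 3.5·19.5 − 12.5·5 = 5.7500; (r_i+r_j)·cross = 16·5.7500 = 92.0000
edge 3: (12.5,19.5)→(18.5,30)  cross = 12.5·30 − 18.5·19.5 = 14.2500; (r_i+r_j)·cross = 31·14.2500 = 441.7500
edge 4: (18.5,30)→(19,32.5)  cross = 18.5·32.5 − 19·30 = 31.2500; (r_i+r_j)·cross = 37.5·31.2500 = 1171.8750
edge 5: (19,32.5)→(5.5,39.5)  cross = 19·39.5 − 5.5·32.5 = 571.7500; (r_i+r_j)·cross = 24.5·571.7500 = 14007.8750
edge 6: (5.5,39.5)→(4.5,38.5)  cross = 5.5·38.5 − 4.5·39.5 = 34.0000; (r_i+r_j)·cross = 10·34.0000 = 340.0000
edge 7: (4.5,38.5)→(0.5,24)  cross = 4.5·24 − 0.5·38.5 = 88.7500; (r_i+r_j)·cross = 5·88.7500 = 443.7500
Σcross = 701.2500 → A = |Σcross|/2 = 350.6250 mm²
Σ(r_i+r_j)·cross = 16356.2500 → first moment M = |Σ|/6 = 2726.0417
R_c = M/A = 2726.0417/350.6250 = 7.7748 mm
θ = 231° = 4.031711 rad
V = θ·R_c·A = 4.031711·7.7748·350.6250 = 10990.611 mm³

Volume = 10990.611 mm³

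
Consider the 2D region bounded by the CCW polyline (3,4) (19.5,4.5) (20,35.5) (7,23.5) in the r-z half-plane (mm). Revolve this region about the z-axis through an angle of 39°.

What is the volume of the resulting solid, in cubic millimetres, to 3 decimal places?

Volume = 3164.375 mm³

Profile (r,z), 4 vertices: (3,4) (19.5,4.5) (20,35.5) (7,23.5)
edge 0: (3,4)→(19.5,4.5)  cross = 3·4.5 − 19.5·4 = -64.5000; (r_i+r_j)·cross = 22.5·-64.5000 = -1451.2500
edge 1: (19.5,4.5)→(20,35.5)  cross = 19.5·35.5 − 20·4.5 = 602.2500; (r_i+r_j)·cross = 39.5·602.2500 = 23788.8750
edge 2: (20,35.5)→(7,23.5)  cross = 20·23.5 − 7·35.5 = 221.5000; (r_i+r_j)·cross = 27·221.5000 = 5980.5000
edge 3: (7,23.5)→(3,4)  cross = 7·4 − 3·23.5 = -42.5000; (r_i+r_j)·cross = 10·-42.5000 = -425.0000
Σcross = 716.7500 → A = |Σcross|/2 = 358.3750 mm²
Σ(r_i+r_j)·cross = 27893.1250 → first moment M = |Σ|/6 = 4648.8542
R_c = M/A = 4648.8542/358.3750 = 12.9720 mm
θ = 39° = 0.680678 rad
V = θ·R_c·A = 0.680678·12.9720·358.3750 = 3164.375 mm³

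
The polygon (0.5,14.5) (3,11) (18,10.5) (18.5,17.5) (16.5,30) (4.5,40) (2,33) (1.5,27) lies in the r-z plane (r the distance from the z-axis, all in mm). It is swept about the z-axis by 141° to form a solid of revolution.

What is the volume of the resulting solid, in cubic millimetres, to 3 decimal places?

Profile (r,z), 8 vertices: (0.5,14.5) (3,11) (18,10.5) (18.5,17.5) (16.5,30) (4.5,40) (2,33) (1.5,27)
edge 0: (0.5,14.5)→(3,11)  cross = 0.5·11 − 3·14.5 = -38.0000; (r_i+r_j)·cross = 3.5·-38.0000 = -133.0000
edge 1: (3,11)→(18,10.5)  cross = 3·10.5 − 18·11 = -166.5000; (r_i+r_j)·cross = 21·-166.5000 = -3496.5000
edge 2: (18,10.5)→(18.5,17.5)  cross = 18·17.5 − 18.5·10.5 = 120.7500; (r_i+r_j)·cross = 36.5·120.7500 = 4407.3750
edge 3: (18.5,17.5)→(16.5,30)  cross = 18.5·30 − 16.5·17.5 = 266.2500; (r_i+r_j)·cross = 35·266.2500 = 9318.7500
edge 4: (16.5,30)→(4.5,40)  cross = 16.5·40 − 4.5·30 = 525.0000; (r_i+r_j)·cross = 21·525.0000 = 11025.0000
edge 5: (4.5,40)→(2,33)  cross = 4.5·33 − 2·40 = 68.5000; (r_i+r_j)·cross = 6.5·68.5000 = 445.2500
edge 6: (2,33)→(1.5,27)  cross = 2·27 − 1.5·33 = 4.5000; (r_i+r_j)·cross = 3.5·4.5000 = 15.7500
edge 7: (1.5,27)→(0.5,14.5)  cross = 1.5·14.5 − 0.5·27 = 8.2500; (r_i+r_j)·cross = 2·8.2500 = 16.5000
Σcross = 788.7500 → A = |Σcross|/2 = 394.3750 mm²
Σ(r_i+r_j)·cross = 21599.1250 → first moment M = |Σ|/6 = 3599.8542
R_c = M/A = 3599.8542/394.3750 = 9.1280 mm
θ = 141° = 2.460914 rad
V = θ·R_c·A = 2.460914·9.1280·394.3750 = 8858.932 mm³

Volume = 8858.932 mm³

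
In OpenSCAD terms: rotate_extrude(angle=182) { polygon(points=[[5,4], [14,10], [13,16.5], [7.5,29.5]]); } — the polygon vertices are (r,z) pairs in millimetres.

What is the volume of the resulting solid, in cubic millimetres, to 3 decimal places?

Profile (r,z), 4 vertices: (5,4) (14,10) (13,16.5) (7.5,29.5)
edge 0: (5,4)→(14,10)  cross = 5·10 − 14·4 = -6.0000; (r_i+r_j)·cross = 19·-6.0000 = -114.0000
edge 1: (14,10)→(13,16.5)  cross = 14·16.5 − 13·10 = 101.0000; (r_i+r_j)·cross = 27·101.0000 = 2727.0000
edge 2: (13,16.5)→(7.5,29.5)  cross = 13·29.5 − 7.5·16.5 = 259.7500; (r_i+r_j)·cross = 20.5·259.7500 = 5324.8750
edge 3: (7.5,29.5)→(5,4)  cross = 7.5·4 − 5·29.5 = -117.5000; (r_i+r_j)·cross = 12.5·-117.5000 = -1468.7500
Σcross = 237.2500 → A = |Σcross|/2 = 118.6250 mm²
Σ(r_i+r_j)·cross = 6469.1250 → first moment M = |Σ|/6 = 1078.1875
R_c = M/A = 1078.1875/118.6250 = 9.0890 mm
θ = 182° = 3.176499 rad
V = θ·R_c·A = 3.176499·9.0890·118.6250 = 3424.862 mm³

Volume = 3424.862 mm³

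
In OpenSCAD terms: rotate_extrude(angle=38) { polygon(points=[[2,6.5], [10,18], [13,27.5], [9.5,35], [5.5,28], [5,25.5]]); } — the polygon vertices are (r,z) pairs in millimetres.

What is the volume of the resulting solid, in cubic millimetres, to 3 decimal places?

Volume = 655.487 mm³

Profile (r,z), 6 vertices: (2,6.5) (10,18) (13,27.5) (9.5,35) (5.5,28) (5,25.5)
edge 0: (2,6.5)→(10,18)  cross = 2·18 − 10·6.5 = -29.0000; (r_i+r_j)·cross = 12·-29.0000 = -348.0000
edge 1: (10,18)→(13,27.5)  cross = 10·27.5 − 13·18 = 41.0000; (r_i+r_j)·cross = 23·41.0000 = 943.0000
edge 2: (13,27.5)→(9.5,35)  cross = 13·35 − 9.5·27.5 = 193.7500; (r_i+r_j)·cross = 22.5·193.7500 = 4359.3750
edge 3: (9.5,35)→(5.5,28)  cross = 9.5·28 − 5.5·35 = 73.5000; (r_i+r_j)·cross = 15·73.5000 = 1102.5000
edge 4: (5.5,28)→(5,25.5)  cross = 5.5·25.5 − 5·28 = 0.2500; (r_i+r_j)·cross = 10.5·0.2500 = 2.6250
edge 5: (5,25.5)→(2,6.5)  cross = 5·6.5 − 2·25.5 = -18.5000; (r_i+r_j)·cross = 7·-18.5000 = -129.5000
Σcross = 261.0000 → A = |Σcross|/2 = 130.5000 mm²
Σ(r_i+r_j)·cross = 5930.0000 → first moment M = |Σ|/6 = 988.3333
R_c = M/A = 988.3333/130.5000 = 7.5734 mm
θ = 38° = 0.663225 rad
V = θ·R_c·A = 0.663225·7.5734·130.5000 = 655.487 mm³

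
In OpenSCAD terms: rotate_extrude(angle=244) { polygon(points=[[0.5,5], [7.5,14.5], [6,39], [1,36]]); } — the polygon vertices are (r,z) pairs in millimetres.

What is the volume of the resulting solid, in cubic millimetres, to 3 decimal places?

Profile (r,z), 4 vertices: (0.5,5) (7.5,14.5) (6,39) (1,36)
edge 0: (0.5,5)→(7.5,14.5)  cross = 0.5·14.5 − 7.5·5 = -30.2500; (r_i+r_j)·cross = 8·-30.2500 = -242.0000
edge 1: (7.5,14.5)→(6,39)  cross = 7.5·39 − 6·14.5 = 205.5000; (r_i+r_j)·cross = 13.5·205.5000 = 2774.2500
edge 2: (6,39)→(1,36)  cross = 6·36 − 1·39 = 177.0000; (r_i+r_j)·cross = 7·177.0000 = 1239.0000
edge 3: (1,36)→(0.5,5)  cross = 1·5 − 0.5·36 = -13.0000; (r_i+r_j)·cross = 1.5·-13.0000 = -19.5000
Σcross = 339.2500 → A = |Σcross|/2 = 169.6250 mm²
Σ(r_i+r_j)·cross = 3751.7500 → first moment M = |Σ|/6 = 625.2917
R_c = M/A = 625.2917/169.6250 = 3.6863 mm
θ = 244° = 4.258603 rad
V = θ·R_c·A = 4.258603·3.6863·169.6250 = 2662.869 mm³

Volume = 2662.869 mm³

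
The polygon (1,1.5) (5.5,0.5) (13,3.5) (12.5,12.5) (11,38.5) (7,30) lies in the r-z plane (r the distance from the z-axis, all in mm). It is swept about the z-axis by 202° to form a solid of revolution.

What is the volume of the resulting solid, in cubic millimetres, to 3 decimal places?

Profile (r,z), 6 vertices: (1,1.5) (5.5,0.5) (13,3.5) (12.5,12.5) (11,38.5) (7,30)
edge 0: (1,1.5)→(5.5,0.5)  cross = 1·0.5 − 5.5·1.5 = -7.7500; (r_i+r_j)·cross = 6.5·-7.7500 = -50.3750
edge 1: (5.5,0.5)→(13,3.5)  cross = 5.5·3.5 − 13·0.5 = 12.7500; (r_i+r_j)·cross = 18.5·12.7500 = 235.8750
edge 2: (13,3.5)→(12.5,12.5)  cross = 13·12.5 − 12.5·3.5 = 118.7500; (r_i+r_j)·cross = 25.5·118.7500 = 3028.1250
edge 3: (12.5,12.5)→(11,38.5)  cross = 12.5·38.5 − 11·12.5 = 343.7500; (r_i+r_j)·cross = 23.5·343.7500 = 8078.1250
edge 4: (11,38.5)→(7,30)  cross = 11·30 − 7·38.5 = 60.5000; (r_i+r_j)·cross = 18·60.5000 = 1089.0000
edge 5: (7,30)→(1,1.5)  cross = 7·1.5 − 1·30 = -19.5000; (r_i+r_j)·cross = 8·-19.5000 = -156.0000
Σcross = 508.5000 → A = |Σcross|/2 = 254.2500 mm²
Σ(r_i+r_j)·cross = 12224.7500 → first moment M = |Σ|/6 = 2037.4583
R_c = M/A = 2037.4583/254.2500 = 8.0136 mm
θ = 202° = 3.525565 rad
V = θ·R_c·A = 3.525565·8.0136·254.2500 = 7183.192 mm³

Volume = 7183.192 mm³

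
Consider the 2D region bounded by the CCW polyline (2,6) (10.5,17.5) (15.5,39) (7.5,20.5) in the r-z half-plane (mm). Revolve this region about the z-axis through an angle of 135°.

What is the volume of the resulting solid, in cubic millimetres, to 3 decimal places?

Profile (r,z), 4 vertices: (2,6) (10.5,17.5) (15.5,39) (7.5,20.5)
edge 0: (2,6)→(10.5,17.5)  cross = 2·17.5 − 10.5·6 = -28.0000; (r_i+r_j)·cross = 12.5·-28.0000 = -350.0000
edge 1: (10.5,17.5)→(15.5,39)  cross = 10.5·39 − 15.5·17.5 = 138.2500; (r_i+r_j)·cross = 26·138.2500 = 3594.5000
edge 2: (15.5,39)→(7.5,20.5)  cross = 15.5·20.5 − 7.5·39 = 25.2500; (r_i+r_j)·cross = 23·25.2500 = 580.7500
edge 3: (7.5,20.5)→(2,6)  cross = 7.5·6 − 2·20.5 = 4.0000; (r_i+r_j)·cross = 9.5·4.0000 = 38.0000
Σcross = 139.5000 → A = |Σcross|/2 = 69.7500 mm²
Σ(r_i+r_j)·cross = 3863.2500 → first moment M = |Σ|/6 = 643.8750
R_c = M/A = 643.8750/69.7500 = 9.2312 mm
θ = 135° = 2.356194 rad
V = θ·R_c·A = 2.356194·9.2312·69.7500 = 1517.095 mm³

Volume = 1517.095 mm³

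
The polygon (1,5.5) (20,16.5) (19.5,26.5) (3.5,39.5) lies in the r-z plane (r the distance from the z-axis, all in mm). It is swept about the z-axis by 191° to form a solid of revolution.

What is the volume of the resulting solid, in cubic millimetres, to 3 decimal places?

Profile (r,z), 4 vertices: (1,5.5) (20,16.5) (19.5,26.5) (3.5,39.5)
edge 0: (1,5.5)→(20,16.5)  cross = 1·16.5 − 20·5.5 = -93.5000; (r_i+r_j)·cross = 21·-93.5000 = -1963.5000
edge 1: (20,16.5)→(19.5,26.5)  cross = 20·26.5 − 19.5·16.5 = 208.2500; (r_i+r_j)·cross = 39.5·208.2500 = 8225.8750
edge 2: (19.5,26.5)→(3.5,39.5)  cross = 19.5·39.5 − 3.5·26.5 = 677.5000; (r_i+r_j)·cross = 23·677.5000 = 15582.5000
edge 3: (3.5,39.5)→(1,5.5)  cross = 3.5·5.5 − 1·39.5 = -20.2500; (r_i+r_j)·cross = 4.5·-20.2500 = -91.1250
Σcross = 772.0000 → A = |Σcross|/2 = 386.0000 mm²
Σ(r_i+r_j)·cross = 21753.7500 → first moment M = |Σ|/6 = 3625.6250
R_c = M/A = 3625.6250/386.0000 = 9.3928 mm
θ = 191° = 3.333579 rad
V = θ·R_c·A = 3.333579·9.3928·386.0000 = 12086.307 mm³

Volume = 12086.307 mm³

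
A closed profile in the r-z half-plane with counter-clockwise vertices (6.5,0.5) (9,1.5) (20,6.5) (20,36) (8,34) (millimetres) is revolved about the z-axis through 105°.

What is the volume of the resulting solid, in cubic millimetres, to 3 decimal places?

Volume = 9876.889 mm³

Profile (r,z), 5 vertices: (6.5,0.5) (9,1.5) (20,6.5) (20,36) (8,34)
edge 0: (6.5,0.5)→(9,1.5)  cross = 6.5·1.5 − 9·0.5 = 5.2500; (r_i+r_j)·cross = 15.5·5.2500 = 81.3750
edge 1: (9,1.5)→(20,6.5)  cross = 9·6.5 − 20·1.5 = 28.5000; (r_i+r_j)·cross = 29·28.5000 = 826.5000
edge 2: (20,6.5)→(20,36)  cross = 20·36 − 20·6.5 = 590.0000; (r_i+r_j)·cross = 40·590.0000 = 23600.0000
edge 3: (20,36)→(8,34)  cross = 20·34 − 8·36 = 392.0000; (r_i+r_j)·cross = 28·392.0000 = 10976.0000
edge 4: (8,34)→(6.5,0.5)  cross = 8·0.5 − 6.5·34 = -217.0000; (r_i+r_j)·cross = 14.5·-217.0000 = -3146.5000
Σcross = 798.7500 → A = |Σcross|/2 = 399.3750 mm²
Σ(r_i+r_j)·cross = 32337.3750 → first moment M = |Σ|/6 = 5389.5625
R_c = M/A = 5389.5625/399.3750 = 13.4950 mm
θ = 105° = 1.832596 rad
V = θ·R_c·A = 1.832596·13.4950·399.3750 = 9876.889 mm³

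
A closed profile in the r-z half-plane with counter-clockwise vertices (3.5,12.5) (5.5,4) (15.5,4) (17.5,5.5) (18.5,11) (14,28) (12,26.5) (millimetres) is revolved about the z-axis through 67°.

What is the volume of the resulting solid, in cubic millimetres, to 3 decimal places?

Volume = 3130.965 mm³

Profile (r,z), 7 vertices: (3.5,12.5) (5.5,4) (15.5,4) (17.5,5.5) (18.5,11) (14,28) (12,26.5)
edge 0: (3.5,12.5)→(5.5,4)  cross = 3.5·4 − 5.5·12.5 = -54.7500; (r_i+r_j)·cross = 9·-54.7500 = -492.7500
edge 1: (5.5,4)→(15.5,4)  cross = 5.5·4 − 15.5·4 = -40.0000; (r_i+r_j)·cross = 21·-40.0000 = -840.0000
edge 2: (15.5,4)→(17.5,5.5)  cross = 15.5·5.5 − 17.5·4 = 15.2500; (r_i+r_j)·cross = 33·15.2500 = 503.2500
edge 3: (17.5,5.5)→(18.5,11)  cross = 17.5·11 − 18.5·5.5 = 90.7500; (r_i+r_j)·cross = 36·90.7500 = 3267.0000
edge 4: (18.5,11)→(14,28)  cross = 18.5·28 − 14·11 = 364.0000; (r_i+r_j)·cross = 32.5·364.0000 = 11830.0000
edge 5: (14,28)→(12,26.5)  cross = 14·26.5 − 12·28 = 35.0000; (r_i+r_j)·cross = 26·35.0000 = 910.0000
edge 6: (12,26.5)→(3.5,12.5)  cross = 12·12.5 − 3.5·26.5 = 57.2500; (r_i+r_j)·cross = 15.5·57.2500 = 887.3750
Σcross = 467.5000 → A = |Σcross|/2 = 233.7500 mm²
Σ(r_i+r_j)·cross = 16064.8750 → first moment M = |Σ|/6 = 2677.4792
R_c = M/A = 2677.4792/233.7500 = 11.4545 mm
θ = 67° = 1.169371 rad
V = θ·R_c·A = 1.169371·11.4545·233.7500 = 3130.965 mm³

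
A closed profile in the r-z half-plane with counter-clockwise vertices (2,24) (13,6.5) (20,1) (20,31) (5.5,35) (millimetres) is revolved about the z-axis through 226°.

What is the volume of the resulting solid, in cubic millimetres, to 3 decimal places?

Volume = 19473.228 mm³

Profile (r,z), 5 vertices: (2,24) (13,6.5) (20,1) (20,31) (5.5,35)
edge 0: (2,24)→(13,6.5)  cross = 2·6.5 − 13·24 = -299.0000; (r_i+r_j)·cross = 15·-299.0000 = -4485.0000
edge 1: (13,6.5)→(20,1)  cross = 13·1 − 20·6.5 = -117.0000; (r_i+r_j)·cross = 33·-117.0000 = -3861.0000
edge 2: (20,1)→(20,31)  cross = 20·31 − 20·1 = 600.0000; (r_i+r_j)·cross = 40·600.0000 = 24000.0000
edge 3: (20,31)→(5.5,35)  cross = 20·35 − 5.5·31 = 529.5000; (r_i+r_j)·cross = 25.5·529.5000 = 13502.2500
edge 4: (5.5,35)→(2,24)  cross = 5.5·24 − 2·35 = 62.0000; (r_i+r_j)·cross = 7.5·62.0000 = 465.0000
Σcross = 775.5000 → A = |Σcross|/2 = 387.7500 mm²
Σ(r_i+r_j)·cross = 29621.2500 → first moment M = |Σ|/6 = 4936.8750
R_c = M/A = 4936.8750/387.7500 = 12.7321 mm
θ = 226° = 3.944444 rad
V = θ·R_c·A = 3.944444·12.7321·387.7500 = 19473.228 mm³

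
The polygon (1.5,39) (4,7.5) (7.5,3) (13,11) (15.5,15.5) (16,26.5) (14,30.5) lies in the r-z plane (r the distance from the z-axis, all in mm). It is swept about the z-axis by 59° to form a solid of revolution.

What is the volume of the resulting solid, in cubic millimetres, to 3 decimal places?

Volume = 2893.710 mm³

Profile (r,z), 7 vertices: (1.5,39) (4,7.5) (7.5,3) (13,11) (15.5,15.5) (16,26.5) (14,30.5)
edge 0: (1.5,39)→(4,7.5)  cross = 1.5·7.5 − 4·39 = -144.7500; (r_i+r_j)·cross = 5.5·-144.7500 = -796.1250
edge 1: (4,7.5)→(7.5,3)  cross = 4·3 − 7.5·7.5 = -44.2500; (r_i+r_j)·cross = 11.5·-44.2500 = -508.8750
edge 2: (7.5,3)→(13,11)  cross = 7.5·11 − 13·3 = 43.5000; (r_i+r_j)·cross = 20.5·43.5000 = 891.7500
edge 3: (13,11)→(15.5,15.5)  cross = 13·15.5 − 15.5·11 = 31.0000; (r_i+r_j)·cross = 28.5·31.0000 = 883.5000
edge 4: (15.5,15.5)→(16,26.5)  cross = 15.5·26.5 − 16·15.5 = 162.7500; (r_i+r_j)·cross = 31.5·162.7500 = 5126.6250
edge 5: (16,26.5)→(14,30.5)  cross = 16·30.5 − 14·26.5 = 117.0000; (r_i+r_j)·cross = 30·117.0000 = 3510.0000
edge 6: (14,30.5)→(1.5,39)  cross = 14·39 − 1.5·30.5 = 500.2500; (r_i+r_j)·cross = 15.5·500.2500 = 7753.8750
Σcross = 665.5000 → A = |Σcross|/2 = 332.7500 mm²
Σ(r_i+r_j)·cross = 16860.7500 → first moment M = |Σ|/6 = 2810.1250
R_c = M/A = 2810.1250/332.7500 = 8.4452 mm
θ = 59° = 1.029744 rad
V = θ·R_c·A = 1.029744·8.4452·332.7500 = 2893.710 mm³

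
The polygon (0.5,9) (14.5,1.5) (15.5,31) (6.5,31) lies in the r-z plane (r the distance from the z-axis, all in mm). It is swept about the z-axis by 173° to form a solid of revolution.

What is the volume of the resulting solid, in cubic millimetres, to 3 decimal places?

Profile (r,z), 4 vertices: (0.5,9) (14.5,1.5) (15.5,31) (6.5,31)
edge 0: (0.5,9)→(14.5,1.5)  cross = 0.5·1.5 − 14.5·9 = -129.7500; (r_i+r_j)·cross = 15·-129.7500 = -1946.2500
edge 1: (14.5,1.5)→(15.5,31)  cross = 14.5·31 − 15.5·1.5 = 426.2500; (r_i+r_j)·cross = 30·426.2500 = 12787.5000
edge 2: (15.5,31)→(6.5,31)  cross = 15.5·31 − 6.5·31 = 279.0000; (r_i+r_j)·cross = 22·279.0000 = 6138.0000
edge 3: (6.5,31)→(0.5,9)  cross = 6.5·9 − 0.5·31 = 43.0000; (r_i+r_j)·cross = 7·43.0000 = 301.0000
Σcross = 618.5000 → A = |Σcross|/2 = 309.2500 mm²
Σ(r_i+r_j)·cross = 17280.2500 → first moment M = |Σ|/6 = 2880.0417
R_c = M/A = 2880.0417/309.2500 = 9.3130 mm
θ = 173° = 3.019420 rad
V = θ·R_c·A = 3.019420·9.3130·309.2500 = 8696.054 mm³

Volume = 8696.054 mm³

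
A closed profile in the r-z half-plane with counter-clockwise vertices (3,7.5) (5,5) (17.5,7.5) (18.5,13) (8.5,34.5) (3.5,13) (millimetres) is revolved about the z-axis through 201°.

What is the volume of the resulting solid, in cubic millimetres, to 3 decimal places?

Volume = 9316.010 mm³

Profile (r,z), 6 vertices: (3,7.5) (5,5) (17.5,7.5) (18.5,13) (8.5,34.5) (3.5,13)
edge 0: (3,7.5)→(5,5)  cross = 3·5 − 5·7.5 = -22.5000; (r_i+r_j)·cross = 8·-22.5000 = -180.0000
edge 1: (5,5)→(17.5,7.5)  cross = 5·7.5 − 17.5·5 = -50.0000; (r_i+r_j)·cross = 22.5·-50.0000 = -1125.0000
edge 2: (17.5,7.5)→(18.5,13)  cross = 17.5·13 − 18.5·7.5 = 88.7500; (r_i+r_j)·cross = 36·88.7500 = 3195.0000
edge 3: (18.5,13)→(8.5,34.5)  cross = 18.5·34.5 − 8.5·13 = 527.7500; (r_i+r_j)·cross = 27·527.7500 = 14249.2500
edge 4: (8.5,34.5)→(3.5,13)  cross = 8.5·13 − 3.5·34.5 = -10.2500; (r_i+r_j)·cross = 12·-10.2500 = -123.0000
edge 5: (3.5,13)→(3,7.5)  cross = 3.5·7.5 − 3·13 = -12.7500; (r_i+r_j)·cross = 6.5·-12.7500 = -82.8750
Σcross = 521.0000 → A = |Σcross|/2 = 260.5000 mm²
Σ(r_i+r_j)·cross = 15933.3750 → first moment M = |Σ|/6 = 2655.5625
R_c = M/A = 2655.5625/260.5000 = 10.1941 mm
θ = 201° = 3.508112 rad
V = θ·R_c·A = 3.508112·10.1941·260.5000 = 9316.010 mm³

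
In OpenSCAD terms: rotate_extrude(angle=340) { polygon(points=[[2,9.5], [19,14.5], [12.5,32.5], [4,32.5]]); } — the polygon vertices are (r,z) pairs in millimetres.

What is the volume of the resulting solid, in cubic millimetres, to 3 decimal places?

Profile (r,z), 4 vertices: (2,9.5) (19,14.5) (12.5,32.5) (4,32.5)
edge 0: (2,9.5)→(19,14.5)  cross = 2·14.5 − 19·9.5 = -151.5000; (r_i+r_j)·cross = 21·-151.5000 = -3181.5000
edge 1: (19,14.5)→(12.5,32.5)  cross = 19·32.5 − 12.5·14.5 = 436.2500; (r_i+r_j)·cross = 31.5·436.2500 = 13741.8750
edge 2: (12.5,32.5)→(4,32.5)  cross = 12.5·32.5 − 4·32.5 = 276.2500; (r_i+r_j)·cross = 16.5·276.2500 = 4558.1250
edge 3: (4,32.5)→(2,9.5)  cross = 4·9.5 − 2·32.5 = -27.0000; (r_i+r_j)·cross = 6·-27.0000 = -162.0000
Σcross = 534.0000 → A = |Σcross|/2 = 267.0000 mm²
Σ(r_i+r_j)·cross = 14956.5000 → first moment M = |Σ|/6 = 2492.7500
R_c = M/A = 2492.7500/267.0000 = 9.3361 mm
θ = 340° = 5.934119 rad
V = θ·R_c·A = 5.934119·9.3361·267.0000 = 14792.276 mm³

Volume = 14792.276 mm³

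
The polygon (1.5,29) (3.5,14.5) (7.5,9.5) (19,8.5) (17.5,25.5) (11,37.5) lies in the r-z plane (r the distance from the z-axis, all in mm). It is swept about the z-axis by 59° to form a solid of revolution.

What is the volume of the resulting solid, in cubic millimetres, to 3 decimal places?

Volume = 3762.857 mm³

Profile (r,z), 6 vertices: (1.5,29) (3.5,14.5) (7.5,9.5) (19,8.5) (17.5,25.5) (11,37.5)
edge 0: (1.5,29)→(3.5,14.5)  cross = 1.5·14.5 − 3.5·29 = -79.7500; (r_i+r_j)·cross = 5·-79.7500 = -398.7500
edge 1: (3.5,14.5)→(7.5,9.5)  cross = 3.5·9.5 − 7.5·14.5 = -75.5000; (r_i+r_j)·cross = 11·-75.5000 = -830.5000
edge 2: (7.5,9.5)→(19,8.5)  cross = 7.5·8.5 − 19·9.5 = -116.7500; (r_i+r_j)·cross = 26.5·-116.7500 = -3093.8750
edge 3: (19,8.5)→(17.5,25.5)  cross = 19·25.5 − 17.5·8.5 = 335.7500; (r_i+r_j)·cross = 36.5·335.7500 = 12254.8750
edge 4: (17.5,25.5)→(11,37.5)  cross = 17.5·37.5 − 11·25.5 = 375.7500; (r_i+r_j)·cross = 28.5·375.7500 = 10708.8750
edge 5: (11,37.5)→(1.5,29)  cross = 11·29 − 1.5·37.5 = 262.7500; (r_i+r_j)·cross = 12.5·262.7500 = 3284.3750
Σcross = 702.2500 → A = |Σcross|/2 = 351.1250 mm²
Σ(r_i+r_j)·cross = 21925.0000 → first moment M = |Σ|/6 = 3654.1667
R_c = M/A = 3654.1667/351.1250 = 10.4070 mm
θ = 59° = 1.029744 rad
V = θ·R_c·A = 1.029744·10.4070·351.1250 = 3762.857 mm³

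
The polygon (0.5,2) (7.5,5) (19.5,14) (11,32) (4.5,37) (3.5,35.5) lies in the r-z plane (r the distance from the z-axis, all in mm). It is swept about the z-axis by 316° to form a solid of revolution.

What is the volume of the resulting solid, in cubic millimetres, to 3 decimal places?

Profile (r,z), 6 vertices: (0.5,2) (7.5,5) (19.5,14) (11,32) (4.5,37) (3.5,35.5)
edge 0: (0.5,2)→(7.5,5)  cross = 0.5·5 − 7.5·2 = -12.5000; (r_i+r_j)·cross = 8·-12.5000 = -100.0000
edge 1: (7.5,5)→(19.5,14)  cross = 7.5·14 − 19.5·5 = 7.5000; (r_i+r_j)·cross = 27·7.5000 = 202.5000
edge 2: (19.5,14)→(11,32)  cross = 19.5·32 − 11·14 = 470.0000; (r_i+r_j)·cross = 30.5·470.0000 = 14335.0000
edge 3: (11,32)→(4.5,37)  cross = 11·37 − 4.5·32 = 263.0000; (r_i+r_j)·cross = 15.5·263.0000 = 4076.5000
edge 4: (4.5,37)→(3.5,35.5)  cross = 4.5·35.5 − 3.5·37 = 30.2500; (r_i+r_j)·cross = 8·30.2500 = 242.0000
edge 5: (3.5,35.5)→(0.5,2)  cross = 3.5·2 − 0.5·35.5 = -10.7500; (r_i+r_j)·cross = 4·-10.7500 = -43.0000
Σcross = 747.5000 → A = |Σcross|/2 = 373.7500 mm²
Σ(r_i+r_j)·cross = 18713.0000 → first moment M = |Σ|/6 = 3118.8333
R_c = M/A = 3118.8333/373.7500 = 8.3447 mm
θ = 316° = 5.515240 rad
V = θ·R_c·A = 5.515240·8.3447·373.7500 = 17201.116 mm³

Volume = 17201.116 mm³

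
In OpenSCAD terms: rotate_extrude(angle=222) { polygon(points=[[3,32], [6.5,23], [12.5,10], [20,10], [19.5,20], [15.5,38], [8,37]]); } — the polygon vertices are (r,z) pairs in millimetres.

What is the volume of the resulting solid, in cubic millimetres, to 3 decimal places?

Volume = 14933.635 mm³

Profile (r,z), 7 vertices: (3,32) (6.5,23) (12.5,10) (20,10) (19.5,20) (15.5,38) (8,37)
edge 0: (3,32)→(6.5,23)  cross = 3·23 − 6.5·32 = -139.0000; (r_i+r_j)·cross = 9.5·-139.0000 = -1320.5000
edge 1: (6.5,23)→(12.5,10)  cross = 6.5·10 − 12.5·23 = -222.5000; (r_i+r_j)·cross = 19·-222.5000 = -4227.5000
edge 2: (12.5,10)→(20,10)  cross = 12.5·10 − 20·10 = -75.0000; (r_i+r_j)·cross = 32.5·-75.0000 = -2437.5000
edge 3: (20,10)→(19.5,20)  cross = 20·20 − 19.5·10 = 205.0000; (r_i+r_j)·cross = 39.5·205.0000 = 8097.5000
edge 4: (19.5,20)→(15.5,38)  cross = 19.5·38 − 15.5·20 = 431.0000; (r_i+r_j)·cross = 35·431.0000 = 15085.0000
edge 5: (15.5,38)→(8,37)  cross = 15.5·37 − 8·38 = 269.5000; (r_i+r_j)·cross = 23.5·269.5000 = 6333.2500
edge 6: (8,37)→(3,32)  cross = 8·32 − 3·37 = 145.0000; (r_i+r_j)·cross = 11·145.0000 = 1595.0000
Σcross = 614.0000 → A = |Σcross|/2 = 307.0000 mm²
Σ(r_i+r_j)·cross = 23125.2500 → first moment M = |Σ|/6 = 3854.2083
R_c = M/A = 3854.2083/307.0000 = 12.5544 mm
θ = 222° = 3.874631 rad
V = θ·R_c·A = 3.874631·12.5544·307.0000 = 14933.635 mm³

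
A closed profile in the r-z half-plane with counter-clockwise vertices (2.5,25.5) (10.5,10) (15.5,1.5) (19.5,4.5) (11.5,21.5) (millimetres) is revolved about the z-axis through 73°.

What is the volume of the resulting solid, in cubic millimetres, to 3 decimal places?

Volume = 1993.261 mm³

Profile (r,z), 5 vertices: (2.5,25.5) (10.5,10) (15.5,1.5) (19.5,4.5) (11.5,21.5)
edge 0: (2.5,25.5)→(10.5,10)  cross = 2.5·10 − 10.5·25.5 = -242.7500; (r_i+r_j)·cross = 13·-242.7500 = -3155.7500
edge 1: (10.5,10)→(15.5,1.5)  cross = 10.5·1.5 − 15.5·10 = -139.2500; (r_i+r_j)·cross = 26·-139.2500 = -3620.5000
edge 2: (15.5,1.5)→(19.5,4.5)  cross = 15.5·4.5 − 19.5·1.5 = 40.5000; (r_i+r_j)·cross = 35·40.5000 = 1417.5000
edge 3: (19.5,4.5)→(11.5,21.5)  cross = 19.5·21.5 − 11.5·4.5 = 367.5000; (r_i+r_j)·cross = 31·367.5000 = 11392.5000
edge 4: (11.5,21.5)→(2.5,25.5)  cross = 11.5·25.5 − 2.5·21.5 = 239.5000; (r_i+r_j)·cross = 14·239.5000 = 3353.0000
Σcross = 265.5000 → A = |Σcross|/2 = 132.7500 mm²
Σ(r_i+r_j)·cross = 9386.7500 → first moment M = |Σ|/6 = 1564.4583
R_c = M/A = 1564.4583/132.7500 = 11.7850 mm
θ = 73° = 1.274090 rad
V = θ·R_c·A = 1.274090·11.7850·132.7500 = 1993.261 mm³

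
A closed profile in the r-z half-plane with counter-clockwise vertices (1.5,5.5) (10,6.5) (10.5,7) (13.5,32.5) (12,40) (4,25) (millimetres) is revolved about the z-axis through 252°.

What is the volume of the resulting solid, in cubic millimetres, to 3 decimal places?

Volume = 8369.281 mm³

Profile (r,z), 6 vertices: (1.5,5.5) (10,6.5) (10.5,7) (13.5,32.5) (12,40) (4,25)
edge 0: (1.5,5.5)→(10,6.5)  cross = 1.5·6.5 − 10·5.5 = -45.2500; (r_i+r_j)·cross = 11.5·-45.2500 = -520.3750
edge 1: (10,6.5)→(10.5,7)  cross = 10·7 − 10.5·6.5 = 1.7500; (r_i+r_j)·cross = 20.5·1.7500 = 35.8750
edge 2: (10.5,7)→(13.5,32.5)  cross = 10.5·32.5 − 13.5·7 = 246.7500; (r_i+r_j)·cross = 24·246.7500 = 5922.0000
edge 3: (13.5,32.5)→(12,40)  cross = 13.5·40 − 12·32.5 = 150.0000; (r_i+r_j)·cross = 25.5·150.0000 = 3825.0000
edge 4: (12,40)→(4,25)  cross = 12·25 − 4·40 = 140.0000; (r_i+r_j)·cross = 16·140.0000 = 2240.0000
edge 5: (4,25)→(1.5,5.5)  cross = 4·5.5 − 1.5·25 = -15.5000; (r_i+r_j)·cross = 5.5·-15.5000 = -85.2500
Σcross = 477.7500 → A = |Σcross|/2 = 238.8750 mm²
Σ(r_i+r_j)·cross = 11417.2500 → first moment M = |Σ|/6 = 1902.8750
R_c = M/A = 1902.8750/238.8750 = 7.9660 mm
θ = 252° = 4.398230 rad
V = θ·R_c·A = 4.398230·7.9660·238.8750 = 8369.281 mm³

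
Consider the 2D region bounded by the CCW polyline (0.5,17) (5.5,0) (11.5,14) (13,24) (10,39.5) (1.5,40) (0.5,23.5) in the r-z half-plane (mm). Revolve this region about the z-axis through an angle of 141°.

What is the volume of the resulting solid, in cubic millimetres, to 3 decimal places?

Profile (r,z), 7 vertices: (0.5,17) (5.5,0) (11.5,14) (13,24) (10,39.5) (1.5,40) (0.5,23.5)
edge 0: (0.5,17)→(5.5,0)  cross = 0.5·0 − 5.5·17 = -93.5000; (r_i+r_j)·cross = 6·-93.5000 = -561.0000
edge 1: (5.5,0)→(11.5,14)  cross = 5.5·14 − 11.5·0 = 77.0000; (r_i+r_j)·cross = 17·77.0000 = 1309.0000
edge 2: (11.5,14)→(13,24)  cross = 11.5·24 − 13·14 = 94.0000; (r_i+r_j)·cross = 24.5·94.0000 = 2303.0000
edge 3: (13,24)→(10,39.5)  cross = 13·39.5 − 10·24 = 273.5000; (r_i+r_j)·cross = 23·273.5000 = 6290.5000
edge 4: (10,39.5)→(1.5,40)  cross = 10·40 − 1.5·39.5 = 340.7500; (r_i+r_j)·cross = 11.5·340.7500 = 3918.6250
edge 5: (1.5,40)→(0.5,23.5)  cross = 1.5·23.5 − 0.5·40 = 15.2500; (r_i+r_j)·cross = 2·15.2500 = 30.5000
edge 6: (0.5,23.5)→(0.5,17)  cross = 0.5·17 − 0.5·23.5 = -3.2500; (r_i+r_j)·cross = 1·-3.2500 = -3.2500
Σcross = 703.7500 → A = |Σcross|/2 = 351.8750 mm²
Σ(r_i+r_j)·cross = 13287.3750 → first moment M = |Σ|/6 = 2214.5625
R_c = M/A = 2214.5625/351.8750 = 6.2936 mm
θ = 141° = 2.460914 rad
V = θ·R_c·A = 2.460914·6.2936·351.8750 = 5449.848 mm³

Volume = 5449.848 mm³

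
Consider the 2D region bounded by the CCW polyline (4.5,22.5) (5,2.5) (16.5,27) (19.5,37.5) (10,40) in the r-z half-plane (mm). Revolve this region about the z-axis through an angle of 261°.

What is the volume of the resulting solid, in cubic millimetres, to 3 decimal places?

Profile (r,z), 5 vertices: (4.5,22.5) (5,2.5) (16.5,27) (19.5,37.5) (10,40)
edge 0: (4.5,22.5)→(5,2.5)  cross = 4.5·2.5 − 5·22.5 = -101.2500; (r_i+r_j)·cross = 9.5·-101.2500 = -961.8750
edge 1: (5,2.5)→(16.5,27)  cross = 5·27 − 16.5·2.5 = 93.7500; (r_i+r_j)·cross = 21.5·93.7500 = 2015.6250
edge 2: (16.5,27)→(19.5,37.5)  cross = 16.5·37.5 − 19.5·27 = 92.2500; (r_i+r_j)·cross = 36·92.2500 = 3321.0000
edge 3: (19.5,37.5)→(10,40)  cross = 19.5·40 − 10·37.5 = 405.0000; (r_i+r_j)·cross = 29.5·405.0000 = 11947.5000
edge 4: (10,40)→(4.5,22.5)  cross = 10·22.5 − 4.5·40 = 45.0000; (r_i+r_j)·cross = 14.5·45.0000 = 652.5000
Σcross = 534.7500 → A = |Σcross|/2 = 267.3750 mm²
Σ(r_i+r_j)·cross = 16974.7500 → first moment M = |Σ|/6 = 2829.1250
R_c = M/A = 2829.1250/267.3750 = 10.5811 mm
θ = 261° = 4.555309 rad
V = θ·R_c·A = 4.555309·10.5811·267.3750 = 12887.540 mm³

Volume = 12887.540 mm³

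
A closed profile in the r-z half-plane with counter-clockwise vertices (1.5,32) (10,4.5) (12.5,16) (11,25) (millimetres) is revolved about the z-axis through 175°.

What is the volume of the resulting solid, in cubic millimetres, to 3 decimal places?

Profile (r,z), 4 vertices: (1.5,32) (10,4.5) (12.5,16) (11,25)
edge 0: (1.5,32)→(10,4.5)  cross = 1.5·4.5 − 10·32 = -313.2500; (r_i+r_j)·cross = 11.5·-313.2500 = -3602.3750
edge 1: (10,4.5)→(12.5,16)  cross = 10·16 − 12.5·4.5 = 103.7500; (r_i+r_j)·cross = 22.5·103.7500 = 2334.3750
edge 2: (12.5,16)→(11,25)  cross = 12.5·25 − 11·16 = 136.5000; (r_i+r_j)·cross = 23.5·136.5000 = 3207.7500
edge 3: (11,25)→(1.5,32)  cross = 11·32 − 1.5·25 = 314.5000; (r_i+r_j)·cross = 12.5·314.5000 = 3931.2500
Σcross = 241.5000 → A = |Σcross|/2 = 120.7500 mm²
Σ(r_i+r_j)·cross = 5871.0000 → first moment M = |Σ|/6 = 978.5000
R_c = M/A = 978.5000/120.7500 = 8.1035 mm
θ = 175° = 3.054326 rad
V = θ·R_c·A = 3.054326·8.1035·120.7500 = 2988.658 mm³

Volume = 2988.658 mm³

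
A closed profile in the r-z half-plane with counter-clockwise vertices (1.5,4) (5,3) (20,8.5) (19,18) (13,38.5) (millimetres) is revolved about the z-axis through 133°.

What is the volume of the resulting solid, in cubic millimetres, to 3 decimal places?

Volume = 8913.697 mm³

Profile (r,z), 5 vertices: (1.5,4) (5,3) (20,8.5) (19,18) (13,38.5)
edge 0: (1.5,4)→(5,3)  cross = 1.5·3 − 5·4 = -15.5000; (r_i+r_j)·cross = 6.5·-15.5000 = -100.7500
edge 1: (5,3)→(20,8.5)  cross = 5·8.5 − 20·3 = -17.5000; (r_i+r_j)·cross = 25·-17.5000 = -437.5000
edge 2: (20,8.5)→(19,18)  cross = 20·18 − 19·8.5 = 198.5000; (r_i+r_j)·cross = 39·198.5000 = 7741.5000
edge 3: (19,18)→(13,38.5)  cross = 19·38.5 − 13·18 = 497.5000; (r_i+r_j)·cross = 32·497.5000 = 15920.0000
edge 4: (13,38.5)→(1.5,4)  cross = 13·4 − 1.5·38.5 = -5.7500; (r_i+r_j)·cross = 14.5·-5.7500 = -83.3750
Σcross = 657.2500 → A = |Σcross|/2 = 328.6250 mm²
Σ(r_i+r_j)·cross = 23039.8750 → first moment M = |Σ|/6 = 3839.9792
R_c = M/A = 3839.9792/328.6250 = 11.6850 mm
θ = 133° = 2.321288 rad
V = θ·R_c·A = 2.321288·11.6850·328.6250 = 8913.697 mm³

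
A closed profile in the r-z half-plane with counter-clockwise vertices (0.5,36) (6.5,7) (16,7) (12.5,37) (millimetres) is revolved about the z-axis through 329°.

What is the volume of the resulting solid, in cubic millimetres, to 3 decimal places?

Volume = 16152.621 mm³

Profile (r,z), 4 vertices: (0.5,36) (6.5,7) (16,7) (12.5,37)
edge 0: (0.5,36)→(6.5,7)  cross = 0.5·7 − 6.5·36 = -230.5000; (r_i+r_j)·cross = 7·-230.5000 = -1613.5000
edge 1: (6.5,7)→(16,7)  cross = 6.5·7 − 16·7 = -66.5000; (r_i+r_j)·cross = 22.5·-66.5000 = -1496.2500
edge 2: (16,7)→(12.5,37)  cross = 16·37 − 12.5·7 = 504.5000; (r_i+r_j)·cross = 28.5·504.5000 = 14378.2500
edge 3: (12.5,37)→(0.5,36)  cross = 12.5·36 − 0.5·37 = 431.5000; (r_i+r_j)·cross = 13·431.5000 = 5609.5000
Σcross = 639.0000 → A = |Σcross|/2 = 319.5000 mm²
Σ(r_i+r_j)·cross = 16878.0000 → first moment M = |Σ|/6 = 2813.0000
R_c = M/A = 2813.0000/319.5000 = 8.8044 mm
θ = 329° = 5.742133 rad
V = θ·R_c·A = 5.742133·8.8044·319.5000 = 16152.621 mm³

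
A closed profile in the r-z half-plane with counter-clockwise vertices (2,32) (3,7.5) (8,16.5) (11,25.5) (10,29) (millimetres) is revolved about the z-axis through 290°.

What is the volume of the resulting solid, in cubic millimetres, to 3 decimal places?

Volume = 3707.516 mm³

Profile (r,z), 5 vertices: (2,32) (3,7.5) (8,16.5) (11,25.5) (10,29)
edge 0: (2,32)→(3,7.5)  cross = 2·7.5 − 3·32 = -81.0000; (r_i+r_j)·cross = 5·-81.0000 = -405.0000
edge 1: (3,7.5)→(8,16.5)  cross = 3·16.5 − 8·7.5 = -10.5000; (r_i+r_j)·cross = 11·-10.5000 = -115.5000
edge 2: (8,16.5)→(11,25.5)  cross = 8·25.5 − 11·16.5 = 22.5000; (r_i+r_j)·cross = 19·22.5000 = 427.5000
edge 3: (11,25.5)→(10,29)  cross = 11·29 − 10·25.5 = 64.0000; (r_i+r_j)·cross = 21·64.0000 = 1344.0000
edge 4: (10,29)→(2,32)  cross = 10·32 − 2·29 = 262.0000; (r_i+r_j)·cross = 12·262.0000 = 3144.0000
Σcross = 257.0000 → A = |Σcross|/2 = 128.5000 mm²
Σ(r_i+r_j)·cross = 4395.0000 → first moment M = |Σ|/6 = 732.5000
R_c = M/A = 732.5000/128.5000 = 5.7004 mm
θ = 290° = 5.061455 rad
V = θ·R_c·A = 5.061455·5.7004·128.5000 = 3707.516 mm³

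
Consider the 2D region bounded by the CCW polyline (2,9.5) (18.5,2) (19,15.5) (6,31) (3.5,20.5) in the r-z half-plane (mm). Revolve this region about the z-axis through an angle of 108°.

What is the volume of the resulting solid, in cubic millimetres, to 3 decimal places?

Profile (r,z), 5 vertices: (2,9.5) (18.5,2) (19,15.5) (6,31) (3.5,20.5)
edge 0: (2,9.5)→(18.5,2)  cross = 2·2 − 18.5·9.5 = -171.7500; (r_i+r_j)·cross = 20.5·-171.7500 = -3520.8750
edge 1: (18.5,2)→(19,15.5)  cross = 18.5·15.5 − 19·2 = 248.7500; (r_i+r_j)·cross = 37.5·248.7500 = 9328.1250
edge 2: (19,15.5)→(6,31)  cross = 19·31 − 6·15.5 = 496.0000; (r_i+r_j)·cross = 25·496.0000 = 12400.0000
edge 3: (6,31)→(3.5,20.5)  cross = 6·20.5 − 3.5·31 = 14.5000; (r_i+r_j)·cross = 9.5·14.5000 = 137.7500
edge 4: (3.5,20.5)→(2,9.5)  cross = 3.5·9.5 − 2·20.5 = -7.7500; (r_i+r_j)·cross = 5.5·-7.7500 = -42.6250
Σcross = 579.7500 → A = |Σcross|/2 = 289.8750 mm²
Σ(r_i+r_j)·cross = 18302.3750 → first moment M = |Σ|/6 = 3050.3958
R_c = M/A = 3050.3958/289.8750 = 10.5231 mm
θ = 108° = 1.884956 rad
V = θ·R_c·A = 1.884956·10.5231·289.8750 = 5749.861 mm³

Volume = 5749.861 mm³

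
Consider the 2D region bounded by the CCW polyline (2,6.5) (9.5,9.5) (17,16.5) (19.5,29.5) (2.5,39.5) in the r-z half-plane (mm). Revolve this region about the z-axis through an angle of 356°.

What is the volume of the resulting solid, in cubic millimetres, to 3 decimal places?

Profile (r,z), 5 vertices: (2,6.5) (9.5,9.5) (17,16.5) (19.5,29.5) (2.5,39.5)
edge 0: (2,6.5)→(9.5,9.5)  cross = 2·9.5 − 9.5·6.5 = -42.7500; (r_i+r_j)·cross = 11.5·-42.7500 = -491.6250
edge 1: (9.5,9.5)→(17,16.5)  cross = 9.5·16.5 − 17·9.5 = -4.7500; (r_i+r_j)·cross = 26.5·-4.7500 = -125.8750
edge 2: (17,16.5)→(19.5,29.5)  cross = 17·29.5 − 19.5·16.5 = 179.7500; (r_i+r_j)·cross = 36.5·179.7500 = 6560.8750
edge 3: (19.5,29.5)→(2.5,39.5)  cross = 19.5·39.5 − 2.5·29.5 = 696.5000; (r_i+r_j)·cross = 22·696.5000 = 15323.0000
edge 4: (2.5,39.5)→(2,6.5)  cross = 2.5·6.5 − 2·39.5 = -62.7500; (r_i+r_j)·cross = 4.5·-62.7500 = -282.3750
Σcross = 766.0000 → A = |Σcross|/2 = 383.0000 mm²
Σ(r_i+r_j)·cross = 20984.0000 → first moment M = |Σ|/6 = 3497.3333
R_c = M/A = 3497.3333/383.0000 = 9.1314 mm
θ = 356° = 6.213372 rad
V = θ·R_c·A = 6.213372·9.1314·383.0000 = 21730.233 mm³

Volume = 21730.233 mm³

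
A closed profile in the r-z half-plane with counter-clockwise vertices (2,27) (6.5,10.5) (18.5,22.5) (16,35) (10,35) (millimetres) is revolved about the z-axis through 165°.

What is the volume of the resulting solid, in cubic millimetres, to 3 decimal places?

Profile (r,z), 5 vertices: (2,27) (6.5,10.5) (18.5,22.5) (16,35) (10,35)
edge 0: (2,27)→(6.5,10.5)  cross = 2·10.5 − 6.5·27 = -154.5000; (r_i+r_j)·cross = 8.5·-154.5000 = -1313.2500
edge 1: (6.5,10.5)→(18.5,22.5)  cross = 6.5·22.5 − 18.5·10.5 = -48.0000; (r_i+r_j)·cross = 25·-48.0000 = -1200.0000
edge 2: (18.5,22.5)→(16,35)  cross = 18.5·35 − 16·22.5 = 287.5000; (r_i+r_j)·cross = 34.5·287.5000 = 9918.7500
edge 3: (16,35)→(10,35)  cross = 16·35 − 10·35 = 210.0000; (r_i+r_j)·cross = 26·210.0000 = 5460.0000
edge 4: (10,35)→(2,27)  cross = 10·27 − 2·35 = 200.0000; (r_i+r_j)·cross = 12·200.0000 = 2400.0000
Σcross = 495.0000 → A = |Σcross|/2 = 247.5000 mm²
Σ(r_i+r_j)·cross = 15265.5000 → first moment M = |Σ|/6 = 2544.2500
R_c = M/A = 2544.2500/247.5000 = 10.2798 mm
θ = 165° = 2.879793 rad
V = θ·R_c·A = 2.879793·10.2798·247.5000 = 7326.914 mm³

Volume = 7326.914 mm³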